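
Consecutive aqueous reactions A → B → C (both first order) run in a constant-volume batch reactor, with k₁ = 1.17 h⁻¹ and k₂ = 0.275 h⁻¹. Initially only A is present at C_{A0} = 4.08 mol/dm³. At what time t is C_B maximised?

The intermediate peaks when r₁ = r₂, i.e. k₁e^(−k₁t) = k₂e^(−k₂t), giving t_opt = ln(k₂/k₁)/(k₂−k₁).
= ln(0.275/1.17)/(0.275−1.17) = ln(0.2350)/-0.8950 = -1.448/-0.8950 = 1.62 h.

1.62 h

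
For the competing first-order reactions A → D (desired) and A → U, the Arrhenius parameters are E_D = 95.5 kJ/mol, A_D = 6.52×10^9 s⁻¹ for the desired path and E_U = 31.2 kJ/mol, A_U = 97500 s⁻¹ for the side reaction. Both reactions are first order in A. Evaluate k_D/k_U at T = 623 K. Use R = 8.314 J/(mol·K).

0.272

k_D/k_U = (A_D/A_U)·exp[−(E_D−E_U)/(RT)] = (A_D/A_U)·exp[(E_U−E_D)/(RT)].
(E_U−E_D)/(RT) = (31.2−95.5)×10³/(8.314×623) = -64300/5180 = -12.41.
k_D/k_U = (6.52×10^9/97500)·exp(-12.41) = 66872 × 4.061×10^-6 = 0.272.
Since E_D > E_U, raising the temperature improves selectivity toward D.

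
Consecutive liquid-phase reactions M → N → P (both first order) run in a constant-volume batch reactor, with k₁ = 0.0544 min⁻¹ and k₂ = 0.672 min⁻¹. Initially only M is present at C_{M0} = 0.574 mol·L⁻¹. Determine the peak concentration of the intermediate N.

At the optimum, C_{N,max}/C_{M0} = (k₁/k₂)^[k₂/(k₂−k₁)].
= (0.0544/0.672)^(0.672/(0.672−0.0544)) = (0.08095)^(1.088) = 0.06487.
C_{N,max} = 0.06487×0.574 = 0.0372 mol·L⁻¹.

0.0372 mol·L⁻¹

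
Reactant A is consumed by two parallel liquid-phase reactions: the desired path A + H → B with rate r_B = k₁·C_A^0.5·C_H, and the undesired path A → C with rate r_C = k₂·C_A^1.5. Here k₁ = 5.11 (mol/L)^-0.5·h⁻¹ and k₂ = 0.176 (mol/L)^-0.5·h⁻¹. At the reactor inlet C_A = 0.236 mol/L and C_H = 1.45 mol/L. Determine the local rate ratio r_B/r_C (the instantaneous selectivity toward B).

S_{B/C} = r_B/r_C = (k₁·C_A^0.5·C_H)/(k₂·C_A^1.5) = (k₁/k₂)·C_A⁻¹·C_H.
= (5.11×0.2360^0.5×1.450) / (0.176×0.2360^1.5) = 3.600/0.02018 = 178.

178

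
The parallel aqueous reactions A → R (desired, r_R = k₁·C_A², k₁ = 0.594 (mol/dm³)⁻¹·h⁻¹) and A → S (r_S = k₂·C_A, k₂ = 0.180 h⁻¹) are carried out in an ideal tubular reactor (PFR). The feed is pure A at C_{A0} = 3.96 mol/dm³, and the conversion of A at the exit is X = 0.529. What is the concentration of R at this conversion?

C_A = C_{A0}(1−X) = 1.865 mol/dm³.
Along a PFR/batch, dC_S/dC_A = −r_S/(r_R+r_S) = −k₂/(k₂+k₁·C_A).
Integrating from C_{A0} to C_A: C_S = (0.180/0.594)·ln[(0.180+0.594·3.96)/(0.180+0.594·1.87)] = 0.3030·ln(2.532/1.288) = 0.2049 mol/dm³.
Then C_R = (C_{A0}−C_A) − C_S = 2.095 − 0.2049 = 1.890 mol/dm³.

1.89 mol/dm³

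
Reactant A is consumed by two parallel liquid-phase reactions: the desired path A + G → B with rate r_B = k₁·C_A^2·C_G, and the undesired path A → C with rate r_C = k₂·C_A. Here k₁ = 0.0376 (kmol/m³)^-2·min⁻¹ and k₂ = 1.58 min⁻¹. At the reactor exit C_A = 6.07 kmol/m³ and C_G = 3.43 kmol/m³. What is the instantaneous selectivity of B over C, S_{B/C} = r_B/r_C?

0.495

S_{B/C} = r_B/r_C = (k₁·C_A^2·C_G)/(k₂·C_A) = (k₁/k₂)·C_A·C_G.
= (0.0376×6.070^2×3.430) / (1.58×6.070) = 4.752/9.591 = 0.495.
Since the desired path is higher order in A, keeping C_A high (PFR or concentrated feed) favours B.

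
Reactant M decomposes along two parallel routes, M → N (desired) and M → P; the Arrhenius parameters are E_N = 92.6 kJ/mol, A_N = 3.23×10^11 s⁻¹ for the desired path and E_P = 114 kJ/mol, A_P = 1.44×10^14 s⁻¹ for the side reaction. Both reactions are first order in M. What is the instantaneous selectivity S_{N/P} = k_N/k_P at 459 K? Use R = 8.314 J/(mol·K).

With equal orders, S_{N/P} = k_N/k_P = (A_N/A_P)·exp[(E_P−E_N)/(RT)].
(E_P−E_N)/(RT) = (114−92.6)×10³/(8.314×459) = 21400/3816 = 5.608.
k_N/k_P = (3.23×10^11/1.44×10^14)·exp(5.608) = 0.002243 × 272.5 = 0.611.
Since E_N < E_P, lowering the temperature improves selectivity toward N.

0.611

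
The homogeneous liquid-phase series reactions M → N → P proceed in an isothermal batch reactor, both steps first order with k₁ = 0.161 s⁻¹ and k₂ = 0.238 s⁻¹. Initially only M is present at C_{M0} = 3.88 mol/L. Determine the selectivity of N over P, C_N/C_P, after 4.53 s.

1.34

The intermediate concentration in a first-order A→B→C sequence is C_N = k₁C_{M0}(e^(−k₁t) − e^(−k₂t))/(k₂−k₁).
e^(−k₁t) = e^(−0.161×4.53) = e^(−0.7293) = 0.4822; e^(−k₂t) = e^(−1.078) = 0.3402.
C_N = 0.161×3.88/(0.238−0.161) × (0.4822−0.3402) = 8.113×0.1420 = 1.152 mol/L.
C_M = C_{M0}e^(−k₁t) = 1.871 mol/L, so C_P = C_{M0}−C_M−C_N = 0.8569 mol/L; C_N/C_P = 1.34.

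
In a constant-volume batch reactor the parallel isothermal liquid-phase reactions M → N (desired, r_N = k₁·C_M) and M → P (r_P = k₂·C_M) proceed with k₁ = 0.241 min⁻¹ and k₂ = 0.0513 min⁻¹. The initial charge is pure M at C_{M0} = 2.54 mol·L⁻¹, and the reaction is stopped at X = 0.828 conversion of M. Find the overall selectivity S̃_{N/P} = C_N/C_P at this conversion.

C_M = C_{M0}(1−X) = 0.4369 mol·L⁻¹.
Both paths are first order in M, so the instantaneous fraction to N is constant: dC_N/d(−C_M) = k₁/(k₁+k₂) = 0.8245.
C_N = 0.8245·(C_{M0}−C_M) = 0.8245×2.103 = 1.73 mol·L⁻¹.
C_P = (C_{M0}−C_M)−C_N = 0.3691 mol·L⁻¹; S̃_{N/P} = 1.734/0.3691 = 4.70.

4.70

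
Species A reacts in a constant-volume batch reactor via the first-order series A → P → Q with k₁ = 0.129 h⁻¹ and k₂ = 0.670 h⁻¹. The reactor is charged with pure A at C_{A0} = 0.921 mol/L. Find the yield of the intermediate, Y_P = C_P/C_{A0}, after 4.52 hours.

Solving the coupled first-order balances gives C_P(t) = [k₁/(k₂−k₁)]·C_{A0}·(e^(−k₁t) − e^(−k₂t)).
e^(−k₁t) = e^(−0.129×4.52) = e^(−0.5831) = 0.5582; e^(−k₂t) = e^(−3.028) = 0.04839.
C_P = 0.129×0.921/(0.670−0.129) × (0.5582−0.04839) = 0.2196×0.5098 = 0.1120 mol/L.
Y_P = C_P/C_{A0} = 0.1120/0.921 = 0.122.

0.122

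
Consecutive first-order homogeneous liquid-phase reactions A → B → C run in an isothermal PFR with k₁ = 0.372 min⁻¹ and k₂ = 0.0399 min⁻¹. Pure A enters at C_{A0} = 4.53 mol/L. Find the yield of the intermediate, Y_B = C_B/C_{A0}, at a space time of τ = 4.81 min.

For first-order series with pure A initially, C_B(τ) = k₁C_{A0}/(k₂−k₁)·(e^(−k₁τ) − e^(−k₂τ)).
e^(−k₁τ) = e^(−0.372×4.81) = e^(−1.789) = 0.1671; e^(−k₂τ) = e^(−0.1919) = 0.8254.
C_B = 0.372×4.53/(0.0399−0.372) × (0.1671−0.8254) = (-5.074)×(-0.6583) = 3.340 mol/L.
Y_B = C_B/C_{A0} = 3.340/4.53 = 0.737.

0.737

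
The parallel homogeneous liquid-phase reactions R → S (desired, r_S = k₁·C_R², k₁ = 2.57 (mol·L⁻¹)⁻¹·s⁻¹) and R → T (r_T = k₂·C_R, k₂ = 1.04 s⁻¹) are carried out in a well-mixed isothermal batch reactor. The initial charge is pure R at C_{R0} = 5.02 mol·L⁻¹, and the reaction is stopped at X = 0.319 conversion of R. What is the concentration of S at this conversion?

C_R = C_{R0}(1−X) = 3.419 mol·L⁻¹.
Along a PFR/batch, dC_T/dC_R = −r_T/(r_S+r_T) = −k₂/(k₂+k₁·C_R).
Integrating from C_{R0} to C_R: C_T = (1.04/2.57)·ln[(1.04+2.57·5.02)/(1.04+2.57·3.42)] = 0.4047·ln(13.94/9.826) = 0.1416 mol·L⁻¹.
Then C_S = (C_{R0}−C_R) − C_T = 1.601 − 0.1416 = 1.460 mol·L⁻¹.

1.46 mol·L⁻¹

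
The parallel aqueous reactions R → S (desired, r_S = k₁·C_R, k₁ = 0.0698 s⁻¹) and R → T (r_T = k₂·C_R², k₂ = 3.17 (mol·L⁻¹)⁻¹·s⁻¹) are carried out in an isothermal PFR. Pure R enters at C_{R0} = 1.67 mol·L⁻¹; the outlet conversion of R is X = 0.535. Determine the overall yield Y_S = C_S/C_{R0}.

0.00990

C_R = C_{R0}(1−X) = 0.7765 mol·L⁻¹.
Along a PFR/batch, dC_S/dC_R = −r_S/(r_S+r_T) = −k₁/(k₁+k₂·C_R).
Integrating from C_{R0} to C_R: C_S = (0.0698/3.17)·ln[(0.0698+3.17·1.67)/(0.0698+3.17·0.777)] = 0.02202·ln(5.364/2.531) = 0.01653 mol·L⁻¹.
Y_S = C_S/C_{R0} = 0.01653/1.67 = 0.00990.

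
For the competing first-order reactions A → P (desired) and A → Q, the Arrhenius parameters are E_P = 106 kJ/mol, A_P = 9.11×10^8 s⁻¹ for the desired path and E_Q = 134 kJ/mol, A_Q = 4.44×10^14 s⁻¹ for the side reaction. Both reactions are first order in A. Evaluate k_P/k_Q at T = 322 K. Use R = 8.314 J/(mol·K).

k_P/k_Q = (A_P/A_Q)·exp[−(E_P−E_Q)/(RT)] = (A_P/A_Q)·exp[(E_Q−E_P)/(RT)].
(E_Q−E_P)/(RT) = (134−106)×10³/(8.314×322) = 28000/2677 = 10.46.
k_P/k_Q = (9.11×10^8/4.44×10^14)·exp(10.46) = 2.052×10^-6 × 34858 = 0.0715.
Since E_P < E_Q, lowering the temperature improves selectivity toward P.

0.0715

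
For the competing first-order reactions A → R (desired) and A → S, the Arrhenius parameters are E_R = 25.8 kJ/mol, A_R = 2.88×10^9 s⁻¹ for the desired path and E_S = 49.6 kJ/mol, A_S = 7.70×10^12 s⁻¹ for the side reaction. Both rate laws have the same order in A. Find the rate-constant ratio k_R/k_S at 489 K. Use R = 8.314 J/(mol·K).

0.130

Since both paths have the same order in A, the concentration cancels and S_{R/S} = k_R/k_S = (A_R/A_S)·exp[(E_S−E_R)/(RT)].
(E_S−E_R)/(RT) = (49.6−25.8)×10³/(8.314×489) = 23800/4066 = 5.854.
k_R/k_S = (2.88×10^9/7.70×10^12)·exp(5.854) = 3.740×10^-4 × 348.7 = 0.130.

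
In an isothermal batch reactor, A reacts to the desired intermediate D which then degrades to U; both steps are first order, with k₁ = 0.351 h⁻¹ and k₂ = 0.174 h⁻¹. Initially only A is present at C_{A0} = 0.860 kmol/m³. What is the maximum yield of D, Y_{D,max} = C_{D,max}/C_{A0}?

For a first-order series the maximum intermediate yield is C_{D,max}/C_{A0} = (k₁/k₂)^[k₂/(k₂−k₁)].
= (0.351/0.174)^(0.174/(0.174−0.351)) = (2.017)^(-0.9831) = 0.5017.

0.502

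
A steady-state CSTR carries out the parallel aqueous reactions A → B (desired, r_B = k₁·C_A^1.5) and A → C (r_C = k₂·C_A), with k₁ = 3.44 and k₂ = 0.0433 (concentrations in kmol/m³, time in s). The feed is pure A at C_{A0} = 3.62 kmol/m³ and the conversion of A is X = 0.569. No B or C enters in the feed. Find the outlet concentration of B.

2.04 kmol/m³

Exit C_A = C_{A0}(1−X) = 3.62×0.431 = 1.560 kmol/m³.
A CSTR operates uniformly at the exit composition, giving r_B = 6.704 and r_C = 0.06756 (each k·C_A^n at C_A = 1.560).
Fraction of consumed A going to B: r_B/(r_B+r_C) = 0.9900.
C_B = 0.9900·C_{A0}·X = 0.9900×3.62×0.569 = 2.04 kmol/m³.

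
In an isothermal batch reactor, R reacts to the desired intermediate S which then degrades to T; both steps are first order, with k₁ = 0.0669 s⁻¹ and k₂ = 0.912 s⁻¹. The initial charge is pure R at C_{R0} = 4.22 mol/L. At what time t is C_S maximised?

3.09 s

The intermediate peaks when r₁ = r₂, i.e. k₁e^(−k₁t) = k₂e^(−k₂t), giving t_opt = ln(k₂/k₁)/(k₂−k₁).
= ln(0.912/0.0669)/(0.912−0.0669) = ln(13.63)/0.8451 = 2.612/0.8451 = 3.09 s.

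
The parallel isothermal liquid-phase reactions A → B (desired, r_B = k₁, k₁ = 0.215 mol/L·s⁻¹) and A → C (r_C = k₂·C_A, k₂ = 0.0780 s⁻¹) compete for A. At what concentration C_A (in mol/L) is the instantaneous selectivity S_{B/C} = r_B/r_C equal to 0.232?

S_{B/C} = (k₁/k₂)·C_A⁻¹ ⇒ C_A = (S·k₂/k₁)^(-1).
= (0.232×0.0780/0.215)^(-1) = (0.08417)^(-1) = 11.9 mol/L.

11.9 mol/L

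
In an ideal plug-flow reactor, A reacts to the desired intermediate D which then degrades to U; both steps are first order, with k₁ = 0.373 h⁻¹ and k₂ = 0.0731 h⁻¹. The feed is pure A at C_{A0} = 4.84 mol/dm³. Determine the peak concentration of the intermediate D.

3.25 mol/dm³

For a first-order series the maximum intermediate yield is C_{D,max}/C_{A0} = (k₁/k₂)^[k₂/(k₂−k₁)].
= (0.373/0.0731)^(0.0731/(0.0731−0.373)) = (5.103)^(-0.2437) = 0.6722.
C_{D,max} = 0.6722×4.84 = 3.25 mol/dm³.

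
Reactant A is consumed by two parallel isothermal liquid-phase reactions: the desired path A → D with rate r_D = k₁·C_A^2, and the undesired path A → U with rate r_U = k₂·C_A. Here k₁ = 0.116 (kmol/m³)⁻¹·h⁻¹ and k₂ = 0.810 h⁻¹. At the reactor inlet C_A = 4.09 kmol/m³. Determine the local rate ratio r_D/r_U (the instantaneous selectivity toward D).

S_{D/U} = r_D/r_U = (k₁·C_A^2)/(k₂·C_A) = (k₁/k₂)·C_A.
= (0.116×4.090^2) / (0.810×4.090) = 1.940/3.313 = 0.586.

0.586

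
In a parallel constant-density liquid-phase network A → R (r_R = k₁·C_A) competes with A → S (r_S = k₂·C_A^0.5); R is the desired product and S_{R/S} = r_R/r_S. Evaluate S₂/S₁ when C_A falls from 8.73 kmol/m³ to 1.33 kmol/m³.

0.390

S_{R/S} = (k₁/k₂)·C_A^0.5, so S₂/S₁ = (C_{A,2}/C_{A,1})^0.5.
= (1.33/8.73)^0.5 = (0.1523)^0.5 = 0.390.
Selectivity toward R falls as C_A falls — high-concentration operation is favoured.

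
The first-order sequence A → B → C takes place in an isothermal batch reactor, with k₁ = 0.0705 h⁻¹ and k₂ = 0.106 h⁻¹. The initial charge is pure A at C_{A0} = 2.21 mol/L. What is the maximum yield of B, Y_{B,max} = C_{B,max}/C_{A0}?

At the optimum, C_{B,max}/C_{A0} = (k₁/k₂)^[k₂/(k₂−k₁)].
= (0.0705/0.106)^(0.106/(0.106−0.0705)) = (0.6651)^(2.986) = 0.2959.

0.296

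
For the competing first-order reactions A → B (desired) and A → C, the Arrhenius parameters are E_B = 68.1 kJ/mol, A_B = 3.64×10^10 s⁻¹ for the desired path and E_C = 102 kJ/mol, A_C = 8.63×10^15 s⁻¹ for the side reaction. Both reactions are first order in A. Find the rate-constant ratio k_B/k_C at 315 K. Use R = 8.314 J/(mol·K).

k_B/k_C = (A_B/A_C)·exp[−(E_B−E_C)/(RT)] = (A_B/A_C)·exp[(E_C−E_B)/(RT)].
(E_C−E_B)/(RT) = (102−68.1)×10³/(8.314×315) = 33900/2619 = 12.94.
k_B/k_C = (3.64×10^10/8.63×10^15)·exp(12.94) = 4.218×10^-6 × 4.185×10^5 = 1.76.

1.76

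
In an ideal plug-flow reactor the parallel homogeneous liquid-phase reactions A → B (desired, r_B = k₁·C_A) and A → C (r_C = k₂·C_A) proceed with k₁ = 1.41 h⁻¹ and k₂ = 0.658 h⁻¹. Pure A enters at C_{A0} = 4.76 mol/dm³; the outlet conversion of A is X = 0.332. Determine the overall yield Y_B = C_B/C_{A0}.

0.226

C_A = C_{A0}(1−X) = 3.180 mol/dm³.
Both paths are first order in A, so the instantaneous fraction to B is constant: dC_B/d(−C_A) = k₁/(k₁+k₂) = 0.6818.
C_B = 0.6818·(C_{A0}−C_A) = 0.6818×1.580 = 1.08 mol/dm³.
Y_B = C_B/C_{A0} = 1.077/4.76 = 0.226.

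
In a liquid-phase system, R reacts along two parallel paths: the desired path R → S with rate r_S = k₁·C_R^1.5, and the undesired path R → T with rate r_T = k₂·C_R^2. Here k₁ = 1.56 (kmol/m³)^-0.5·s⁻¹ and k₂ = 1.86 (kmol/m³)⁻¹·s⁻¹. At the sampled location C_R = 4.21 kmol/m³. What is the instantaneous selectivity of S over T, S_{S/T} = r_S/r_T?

0.409

S_{S/T} = r_S/r_T = (k₁·C_R^1.5)/(k₂·C_R^2) = (k₁/k₂)·C_R^-0.5.
= (1.56×4.210^1.5) / (1.86×4.210^2) = 13.48/32.97 = 0.409.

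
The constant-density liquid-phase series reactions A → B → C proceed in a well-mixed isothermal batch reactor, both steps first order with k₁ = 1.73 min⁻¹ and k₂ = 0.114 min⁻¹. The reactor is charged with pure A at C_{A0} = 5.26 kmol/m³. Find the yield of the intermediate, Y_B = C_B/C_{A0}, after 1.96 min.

0.820

For first-order series with pure A initially, C_B(t) = k₁C_{A0}/(k₂−k₁)·(e^(−k₁t) − e^(−k₂t)).
e^(−k₁t) = e^(−1.73×1.96) = e^(−3.391) = 0.03368; e^(−k₂t) = e^(−0.2234) = 0.7998.
C_B = 1.73×5.26/(0.114−1.73) × (0.03368−0.7998) = (-5.631)×(-0.7661) = 4.314 kmol/m³.
Y_B = C_B/C_{A0} = 4.314/5.26 = 0.820.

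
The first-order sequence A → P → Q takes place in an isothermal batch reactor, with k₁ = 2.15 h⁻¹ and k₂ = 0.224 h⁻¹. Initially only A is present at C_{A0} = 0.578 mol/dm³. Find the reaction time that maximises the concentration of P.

The intermediate peaks when r₁ = r₂, i.e. k₁e^(−k₁t) = k₂e^(−k₂t), giving t_opt = ln(k₂/k₁)/(k₂−k₁).
= ln(0.224/2.15)/(0.224−2.15) = ln(0.1042)/-1.926 = -2.262/-1.926 = 1.17 h.

1.17 h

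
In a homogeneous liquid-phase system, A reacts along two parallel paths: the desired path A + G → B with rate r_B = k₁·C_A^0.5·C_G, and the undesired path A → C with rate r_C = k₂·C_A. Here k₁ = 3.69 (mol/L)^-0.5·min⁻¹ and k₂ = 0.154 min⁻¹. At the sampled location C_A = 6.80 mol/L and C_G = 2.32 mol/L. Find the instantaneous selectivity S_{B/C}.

S_{B/C} = r_B/r_C = (k₁·C_A^0.5·C_G)/(k₂·C_A) = (k₁/k₂)·C_A^-0.5·C_G.
= (3.69×6.800^0.5×2.320) / (0.154×6.800) = 22.32/1.047 = 21.3.
The undesired path is higher order in A, so low C_A (CSTR or dilute feed) favours B.

21.3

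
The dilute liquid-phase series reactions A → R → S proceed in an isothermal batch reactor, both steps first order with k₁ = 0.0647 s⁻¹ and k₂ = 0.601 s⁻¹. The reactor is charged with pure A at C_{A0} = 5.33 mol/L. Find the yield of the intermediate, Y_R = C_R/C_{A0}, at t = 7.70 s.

0.0721

Solving the coupled first-order balances gives C_R(t) = [k₁/(k₂−k₁)]·C_{A0}·(e^(−k₁t) − e^(−k₂t)).
e^(−k₁t) = e^(−0.0647×7.70) = e^(−0.4982) = 0.6076; e^(−k₂t) = e^(−4.628) = 0.009777.
C_R = 0.0647×5.33/(0.601−0.0647) × (0.6076−0.009777) = 0.6430×0.5979 = 0.3844 mol/L.
Y_R = C_R/C_{A0} = 0.3844/5.33 = 0.0721.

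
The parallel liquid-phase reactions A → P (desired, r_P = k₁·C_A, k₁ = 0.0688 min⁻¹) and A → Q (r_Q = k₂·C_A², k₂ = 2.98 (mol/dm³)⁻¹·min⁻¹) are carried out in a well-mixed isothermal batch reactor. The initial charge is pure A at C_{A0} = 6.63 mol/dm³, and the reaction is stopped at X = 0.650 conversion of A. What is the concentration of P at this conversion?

C_A = C_{A0}(1−X) = 2.321 mol/dm³.
Along a PFR/batch, dC_P/dC_A = −r_P/(r_P+r_Q) = −k₁/(k₁+k₂·C_A).
Integrating from C_{A0} to C_A: C_P = (0.0688/2.98)·ln[(0.0688+2.98·6.63)/(0.0688+2.98·2.32)] = 0.02309·ln(19.83/6.984) = 0.02409 mol/dm³.

0.0241 mol/dm³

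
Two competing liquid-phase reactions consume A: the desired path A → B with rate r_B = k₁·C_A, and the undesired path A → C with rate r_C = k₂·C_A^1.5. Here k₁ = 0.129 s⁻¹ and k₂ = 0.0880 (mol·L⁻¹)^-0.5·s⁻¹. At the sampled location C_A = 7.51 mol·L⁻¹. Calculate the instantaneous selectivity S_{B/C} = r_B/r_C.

0.535

S_{B/C} = r_B/r_C = (k₁·C_A)/(k₂·C_A^1.5) = (k₁/k₂)·C_A^-0.5.
= (0.129×7.510) / (0.0880×7.510^1.5) = 0.9688/1.811 = 0.535.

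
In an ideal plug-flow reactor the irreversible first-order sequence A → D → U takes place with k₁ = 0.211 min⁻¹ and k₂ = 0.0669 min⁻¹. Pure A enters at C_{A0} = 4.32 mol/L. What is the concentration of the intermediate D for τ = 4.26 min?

For first-order series with pure A initially, C_D(τ) = k₁C_{A0}/(k₂−k₁)·(e^(−k₁τ) − e^(−k₂τ)).
e^(−k₁τ) = e^(−0.211×4.26) = e^(−0.8989) = 0.4070; e^(−k₂τ) = e^(−0.2850) = 0.7520.
C_D = 0.211×4.32/(0.0669−0.211) × (0.4070−0.7520) = (-6.326)×(-0.3450) = 2.182 mol/L.

2.18 mol/L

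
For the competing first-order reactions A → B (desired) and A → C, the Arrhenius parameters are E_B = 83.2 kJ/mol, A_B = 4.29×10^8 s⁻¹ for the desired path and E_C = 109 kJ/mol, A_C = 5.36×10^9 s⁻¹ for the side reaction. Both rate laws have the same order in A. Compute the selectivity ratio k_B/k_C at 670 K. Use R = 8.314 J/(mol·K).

k_B/k_C = (A_B/A_C)·exp[−(E_B−E_C)/(RT)] = (A_B/A_C)·exp[(E_C−E_B)/(RT)].
(E_C−E_B)/(RT) = (109−83.2)×10³/(8.314×670) = 25800/5570 = 4.632.
k_B/k_C = (4.29×10^8/5.36×10^9)·exp(4.632) = 0.08004 × 102.7 = 8.22.

8.22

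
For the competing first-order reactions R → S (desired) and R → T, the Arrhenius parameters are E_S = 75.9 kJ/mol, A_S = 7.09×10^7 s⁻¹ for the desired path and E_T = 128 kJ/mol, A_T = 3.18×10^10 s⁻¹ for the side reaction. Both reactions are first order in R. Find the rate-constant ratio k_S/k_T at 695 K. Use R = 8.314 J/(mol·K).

18.4

k_S/k_T = (A_S/A_T)·exp[−(E_S−E_T)/(RT)] = (A_S/A_T)·exp[(E_T−E_S)/(RT)].
(E_T−E_S)/(RT) = (128−75.9)×10³/(8.314×695) = 52100/5778 = 9.017.
k_S/k_T = (7.09×10^7/3.18×10^10)·exp(9.017) = 0.002230 × 8239 = 18.4.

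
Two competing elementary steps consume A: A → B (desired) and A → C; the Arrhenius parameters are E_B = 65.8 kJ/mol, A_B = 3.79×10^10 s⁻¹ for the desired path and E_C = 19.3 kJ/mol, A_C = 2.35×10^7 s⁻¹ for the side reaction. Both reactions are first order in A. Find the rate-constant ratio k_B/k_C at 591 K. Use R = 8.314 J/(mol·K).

k_B/k_C = (A_B/A_C)·exp[−(E_B−E_C)/(RT)] = (A_B/A_C)·exp[(E_C−E_B)/(RT)].
(E_C−E_B)/(RT) = (19.3−65.8)×10³/(8.314×591) = -46500/4914 = -9.464.
k_B/k_C = (3.79×10^10/2.35×10^7)·exp(-9.464) = 1613 × 7.763×10^-5 = 0.125.
Since E_B > E_C, raising the temperature improves selectivity toward B.

0.125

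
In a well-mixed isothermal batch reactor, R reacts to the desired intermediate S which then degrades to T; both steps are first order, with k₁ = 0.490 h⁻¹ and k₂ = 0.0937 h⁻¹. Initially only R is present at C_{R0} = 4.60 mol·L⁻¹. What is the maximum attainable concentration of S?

3.11 mol·L⁻¹

For a first-order series the maximum intermediate yield is C_{S,max}/C_{R0} = (k₁/k₂)^[k₂/(k₂−k₁)].
= (0.490/0.0937)^(0.0937/(0.0937−0.490)) = (5.229)^(-0.2364) = 0.6763.
C_{S,max} = 0.6763×4.60 = 3.11 mol·L⁻¹.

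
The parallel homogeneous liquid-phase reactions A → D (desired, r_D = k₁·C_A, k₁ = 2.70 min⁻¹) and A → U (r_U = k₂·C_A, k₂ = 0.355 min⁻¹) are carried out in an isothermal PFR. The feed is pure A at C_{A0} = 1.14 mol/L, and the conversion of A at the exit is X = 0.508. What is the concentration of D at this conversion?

C_A = C_{A0}(1−X) = 0.5609 mol/L.
Both paths are first order in A, so the instantaneous fraction to D is constant: dC_D/d(−C_A) = k₁/(k₁+k₂) = 0.8838.
C_D = 0.8838·(C_{A0}−C_A) = 0.8838×0.5791 = 0.512 mol/L.

0.512 mol/L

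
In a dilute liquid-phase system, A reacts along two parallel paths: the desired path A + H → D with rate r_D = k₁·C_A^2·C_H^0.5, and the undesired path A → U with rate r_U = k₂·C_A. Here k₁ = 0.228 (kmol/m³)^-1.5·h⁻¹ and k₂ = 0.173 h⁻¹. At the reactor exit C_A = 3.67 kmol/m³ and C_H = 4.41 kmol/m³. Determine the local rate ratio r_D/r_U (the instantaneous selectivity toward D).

S_{D/U} = r_D/r_U = (k₁·C_A^2·C_H^0.5)/(k₂·C_A) = (k₁/k₂)·C_A·C_H^0.5.
= (0.228×3.670^2×4.410^0.5) / (0.173×3.670) = 6.449/0.6349 = 10.2.

10.2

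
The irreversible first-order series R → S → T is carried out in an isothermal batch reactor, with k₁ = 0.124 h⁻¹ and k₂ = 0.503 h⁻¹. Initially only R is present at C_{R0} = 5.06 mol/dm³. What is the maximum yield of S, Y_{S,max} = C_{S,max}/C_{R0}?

0.156

At the optimum, C_{S,max}/C_{R0} = (k₁/k₂)^[k₂/(k₂−k₁)].
= (0.124/0.503)^(0.503/(0.503−0.124)) = (0.2465)^(1.327) = 0.1559.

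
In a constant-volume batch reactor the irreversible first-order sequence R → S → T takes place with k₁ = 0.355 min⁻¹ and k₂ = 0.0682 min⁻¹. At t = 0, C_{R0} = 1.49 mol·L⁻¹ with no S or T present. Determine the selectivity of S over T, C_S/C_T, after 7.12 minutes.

2.58

For first-order series with pure R initially, C_S(t) = k₁C_{R0}/(k₂−k₁)·(e^(−k₁t) − e^(−k₂t)).
e^(−k₁t) = e^(−0.355×7.12) = e^(−2.528) = 0.07985; e^(−k₂t) = e^(−0.4856) = 0.6153.
C_S = 0.355×1.49/(0.0682−0.355) × (0.07985−0.6153) = (-1.844)×(-0.5355) = 0.9876 mol·L⁻¹.
C_R = C_{R0}e^(−k₁t) = 0.1190 mol·L⁻¹, so C_T = C_{R0}−C_R−C_S = 0.3834 mol·L⁻¹; C_S/C_T = 2.58.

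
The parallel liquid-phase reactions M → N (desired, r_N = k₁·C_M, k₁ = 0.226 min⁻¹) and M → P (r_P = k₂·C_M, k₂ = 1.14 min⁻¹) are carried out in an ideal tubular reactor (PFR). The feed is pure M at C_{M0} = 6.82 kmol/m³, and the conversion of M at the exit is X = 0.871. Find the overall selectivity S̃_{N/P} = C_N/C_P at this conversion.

C_M = C_{M0}(1−X) = 0.8798 kmol/m³.
Both paths are first order in M, so the instantaneous fraction to N is constant: dC_N/d(−C_M) = k₁/(k₁+k₂) = 0.1654.
C_N = 0.1654·(C_{M0}−C_M) = 0.1654×5.940 = 0.983 kmol/m³.
C_P = (C_{M0}−C_M)−C_N = 4.957 kmol/m³; S̃_{N/P} = 0.9828/4.957 = 0.198.

0.198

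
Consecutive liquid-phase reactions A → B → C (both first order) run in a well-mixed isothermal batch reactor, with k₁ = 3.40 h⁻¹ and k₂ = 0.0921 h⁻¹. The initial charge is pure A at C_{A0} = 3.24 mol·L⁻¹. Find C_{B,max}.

Evaluating C_B at t_opt = ln(k₂/k₁)/(k₂−k₁) gives C_{B,max}/C_{A0} = (k₁/k₂)^[k₂/(k₂−k₁)].
= (3.40/0.0921)^(0.0921/(0.0921−3.40)) = (36.92)^(-0.02784) = 0.9044.
C_{B,max} = 0.9044×3.24 = 2.93 mol·L⁻¹.

2.93 mol·L⁻¹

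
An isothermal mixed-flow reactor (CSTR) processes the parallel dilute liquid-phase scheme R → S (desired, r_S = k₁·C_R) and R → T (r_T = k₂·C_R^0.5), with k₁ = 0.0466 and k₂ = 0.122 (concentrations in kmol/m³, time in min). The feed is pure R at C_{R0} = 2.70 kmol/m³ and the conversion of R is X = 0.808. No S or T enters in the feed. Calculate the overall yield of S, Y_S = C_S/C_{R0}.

0.174

Exit C_R = C_{R0}(1−X) = 2.70×0.192 = 0.5184 kmol/m³.
A CSTR operates uniformly at the exit composition, giving r_S = 0.02416 and r_T = 0.08784 (each k·C_R^n at C_R = 0.5184).
Fraction of consumed R going to S: r_S/(r_S+r_T) = 0.2157.
C_S = 0.2157·C_{R0}·X = 0.2157×2.70×0.808 = 0.471 kmol/m³; Y_S = C_S/C_{R0} = 0.174.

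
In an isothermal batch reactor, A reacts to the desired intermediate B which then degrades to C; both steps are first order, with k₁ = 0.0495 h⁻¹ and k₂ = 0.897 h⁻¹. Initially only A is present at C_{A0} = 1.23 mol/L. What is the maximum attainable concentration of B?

For a first-order series the maximum intermediate yield is C_{B,max}/C_{A0} = (k₁/k₂)^[k₂/(k₂−k₁)].
= (0.0495/0.897)^(0.897/(0.897−0.0495)) = (0.05518)^(1.058) = 0.04659.
C_{B,max} = 0.04659×1.23 = 0.0573 mol/L.

0.0573 mol/L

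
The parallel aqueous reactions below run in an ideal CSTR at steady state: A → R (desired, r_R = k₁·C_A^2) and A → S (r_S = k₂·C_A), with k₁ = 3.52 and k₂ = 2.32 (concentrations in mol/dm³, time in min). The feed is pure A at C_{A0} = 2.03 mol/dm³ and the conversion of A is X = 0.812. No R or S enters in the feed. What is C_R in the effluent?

0.604 mol/dm³

Exit C_A = C_{A0}(1−X) = 2.03×0.188 = 0.3816 mol/dm³.
Rates in a CSTR are evaluated at the outlet concentration: r_R = 3.52×0.3816^2 = 0.5127, r_S = 2.32×0.3816 = 0.8854.
Fraction of consumed A going to R: r_R/(r_R+r_S) = 0.3667.
C_R = 0.3667·C_{A0}·X = 0.3667×2.03×0.812 = 0.604 mol/dm³.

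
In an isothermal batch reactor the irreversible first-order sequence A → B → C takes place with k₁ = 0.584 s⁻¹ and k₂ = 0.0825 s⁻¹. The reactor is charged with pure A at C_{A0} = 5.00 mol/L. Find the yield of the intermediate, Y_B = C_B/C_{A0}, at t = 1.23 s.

The intermediate concentration in a first-order A→B→C sequence is C_B = k₁C_{A0}(e^(−k₁t) − e^(−k₂t))/(k₂−k₁).
e^(−k₁t) = e^(−0.584×1.23) = e^(−0.7183) = 0.4876; e^(−k₂t) = e^(−0.1015) = 0.9035.
C_B = 0.584×5.00/(0.0825−0.584) × (0.4876−0.9035) = (-5.823)×(-0.4159) = 2.422 mol/L.
Y_B = C_B/C_{A0} = 2.422/5.00 = 0.484.

0.484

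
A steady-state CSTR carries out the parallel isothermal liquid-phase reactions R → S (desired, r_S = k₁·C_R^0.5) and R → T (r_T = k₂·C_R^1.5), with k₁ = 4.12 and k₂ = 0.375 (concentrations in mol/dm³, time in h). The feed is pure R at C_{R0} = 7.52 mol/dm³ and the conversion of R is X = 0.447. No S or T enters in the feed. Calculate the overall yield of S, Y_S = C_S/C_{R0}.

Exit C_R = C_{R0}(1−X) = 7.52×0.553 = 4.159 mol/dm³.
Rates in a CSTR are evaluated at the outlet concentration: r_S = 4.12×4.159^0.5 = 8.402, r_T = 0.375×4.159^1.5 = 3.180.
Fraction of consumed R going to S: r_S/(r_S+r_T) = 0.7254.
C_S = 0.7254·C_{R0}·X = 0.7254×7.52×0.447 = 2.44 mol/dm³; Y_S = C_S/C_{R0} = 0.324.

0.324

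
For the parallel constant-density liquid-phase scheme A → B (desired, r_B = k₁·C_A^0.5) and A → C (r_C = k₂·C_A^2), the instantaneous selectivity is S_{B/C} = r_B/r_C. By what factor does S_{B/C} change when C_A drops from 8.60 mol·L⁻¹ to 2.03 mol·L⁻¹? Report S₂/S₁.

8.72

S_{B/C} = (k₁/k₂)·C_A^-1.5, so S₂/S₁ = (C_{A,2}/C_{A,1})^-1.5.
= (2.03/8.60)^(-1.5) = (0.2360)^(-1.5) = 8.72.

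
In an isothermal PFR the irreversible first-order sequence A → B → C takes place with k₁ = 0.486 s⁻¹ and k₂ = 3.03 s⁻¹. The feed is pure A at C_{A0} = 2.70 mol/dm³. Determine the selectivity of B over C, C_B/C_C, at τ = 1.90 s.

0.143

The intermediate concentration in a first-order A→B→C sequence is C_B = k₁C_{A0}(e^(−k₁τ) − e^(−k₂τ))/(k₂−k₁).
e^(−k₁τ) = e^(−0.486×1.90) = e^(−0.9234) = 0.3972; e^(−k₂τ) = e^(−5.757) = 0.003161.
C_B = 0.486×2.70/(3.03−0.486) × (0.3972−0.003161) = 0.5158×0.3940 = 0.2032 mol/dm³.
C_A = C_{A0}e^(−k₁τ) = 1.072 mol/dm³, so C_C = C_{A0}−C_A−C_B = 1.424 mol/dm³; C_B/C_C = 0.143.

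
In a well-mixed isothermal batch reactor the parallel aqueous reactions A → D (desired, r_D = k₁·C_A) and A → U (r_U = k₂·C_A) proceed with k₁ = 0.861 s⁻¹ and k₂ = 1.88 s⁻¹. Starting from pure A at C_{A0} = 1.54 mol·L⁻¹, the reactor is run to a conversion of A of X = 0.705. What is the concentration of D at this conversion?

C_A = C_{A0}(1−X) = 0.4543 mol·L⁻¹.
Both paths are first order in A, so the instantaneous fraction to D is constant: dC_D/d(−C_A) = k₁/(k₁+k₂) = 0.3141.
C_D = 0.3141·(C_{A0}−C_A) = 0.3141×1.086 = 0.341 mol·L⁻¹.

0.341 mol·L⁻¹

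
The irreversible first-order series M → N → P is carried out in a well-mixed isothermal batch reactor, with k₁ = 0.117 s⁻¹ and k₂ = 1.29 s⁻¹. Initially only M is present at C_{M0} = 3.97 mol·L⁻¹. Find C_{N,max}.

0.283 mol·L⁻¹

At the optimum, C_{N,max}/C_{M0} = (k₁/k₂)^[k₂/(k₂−k₁)].
= (0.117/1.29)^(1.29/(1.29−0.117)) = (0.09070)^(1.100) = 0.07139.
C_{N,max} = 0.07139×3.97 = 0.283 mol·L⁻¹.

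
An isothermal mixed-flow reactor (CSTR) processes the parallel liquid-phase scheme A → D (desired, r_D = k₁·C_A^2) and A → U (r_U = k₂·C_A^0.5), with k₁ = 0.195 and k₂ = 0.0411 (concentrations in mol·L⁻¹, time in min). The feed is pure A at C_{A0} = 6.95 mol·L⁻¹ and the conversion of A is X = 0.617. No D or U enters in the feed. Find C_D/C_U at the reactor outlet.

Exit C_A = C_{A0}(1−X) = 6.95×0.383 = 2.662 mol·L⁻¹.
In a CSTR the entire volume is at exit conditions, so r_D = 0.195×2.662^2 = 1.382 and r_U = 0.0411×2.662^0.5 = 0.06706.
Overall selectivity = C_D/C_U = r_Dτ/(r_Uτ) = r_D/r_U = 20.6.

20.6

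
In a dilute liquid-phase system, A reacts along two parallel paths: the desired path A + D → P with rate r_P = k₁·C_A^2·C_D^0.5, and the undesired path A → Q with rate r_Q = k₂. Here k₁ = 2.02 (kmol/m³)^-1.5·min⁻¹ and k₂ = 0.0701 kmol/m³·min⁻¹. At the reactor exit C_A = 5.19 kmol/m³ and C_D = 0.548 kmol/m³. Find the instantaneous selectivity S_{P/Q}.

S_{P/Q} = r_P/r_Q = (k₁·C_A^2·C_D^0.5)/(k₂) = (k₁/k₂)·C_A^2·C_D^0.5.
= (2.02×5.190^2×0.5480^0.5) / (0.0701) = 40.28/0.07010 = 575.

575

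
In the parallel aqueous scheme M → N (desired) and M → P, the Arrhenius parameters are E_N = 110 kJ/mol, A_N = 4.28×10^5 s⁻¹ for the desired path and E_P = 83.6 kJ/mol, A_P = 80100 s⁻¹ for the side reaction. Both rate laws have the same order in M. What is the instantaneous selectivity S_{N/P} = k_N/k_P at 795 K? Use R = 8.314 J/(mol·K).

k_N/k_P = (A_N/A_P)·exp[−(E_N−E_P)/(RT)] = (A_N/A_P)·exp[(E_P−E_N)/(RT)].
(E_P−E_N)/(RT) = (83.6−110)×10³/(8.314×795) = -26400/6610 = -3.994.
k_N/k_P = (4.28×10^5/80100)·exp(-3.994) = 5.343 × 0.01842 = 0.0984.
Since E_N > E_P, raising the temperature improves selectivity toward N.

0.0984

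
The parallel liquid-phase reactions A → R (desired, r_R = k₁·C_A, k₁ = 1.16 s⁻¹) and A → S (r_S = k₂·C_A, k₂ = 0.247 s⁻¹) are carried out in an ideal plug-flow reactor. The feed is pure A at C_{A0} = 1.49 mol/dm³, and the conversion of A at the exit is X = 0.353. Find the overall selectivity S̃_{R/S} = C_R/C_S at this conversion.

C_A = C_{A0}(1−X) = 0.9640 mol/dm³.
Both paths are first order in A, so the instantaneous fraction to R is constant: dC_R/d(−C_A) = k₁/(k₁+k₂) = 0.8244.
C_R = 0.8244·(C_{A0}−C_A) = 0.8244×0.5260 = 0.434 mol/dm³.
C_S = (C_{A0}−C_A)−C_R = 0.09233 mol/dm³; S̃_{R/S} = 0.4336/0.09233 = 4.70.

4.70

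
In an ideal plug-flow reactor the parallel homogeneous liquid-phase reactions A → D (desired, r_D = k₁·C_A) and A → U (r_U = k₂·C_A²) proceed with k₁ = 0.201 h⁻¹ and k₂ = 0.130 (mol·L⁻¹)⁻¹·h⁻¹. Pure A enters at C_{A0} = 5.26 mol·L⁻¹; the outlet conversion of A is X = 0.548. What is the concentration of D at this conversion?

0.852 mol·L⁻¹

C_A = C_{A0}(1−X) = 2.378 mol·L⁻¹.
Along a PFR/batch, dC_D/dC_A = −r_D/(r_D+r_U) = −k₁/(k₁+k₂·C_A).
Integrating from C_{A0} to C_A: C_D = (0.201/0.130)·ln[(0.201+0.130·5.26)/(0.201+0.130·2.38)] = 1.546·ln(0.8848/0.5101) = 0.8516 mol·L⁻¹.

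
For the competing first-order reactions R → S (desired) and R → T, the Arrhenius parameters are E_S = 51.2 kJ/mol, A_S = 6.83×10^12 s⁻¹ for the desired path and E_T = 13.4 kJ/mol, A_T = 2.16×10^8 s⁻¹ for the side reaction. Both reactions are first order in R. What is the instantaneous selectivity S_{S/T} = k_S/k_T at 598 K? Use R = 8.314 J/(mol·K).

Since both paths have the same order in R, the concentration cancels and S_{S/T} = k_S/k_T = (A_S/A_T)·exp[(E_T−E_S)/(RT)].
(E_T−E_S)/(RT) = (13.4−51.2)×10³/(8.314×598) = -37800/4972 = -7.603.
k_S/k_T = (6.83×10^12/2.16×10^8)·exp(-7.603) = 31620 × 4.990×10^-4 = 15.8.
Since E_S > E_T, raising the temperature improves selectivity toward S.

15.8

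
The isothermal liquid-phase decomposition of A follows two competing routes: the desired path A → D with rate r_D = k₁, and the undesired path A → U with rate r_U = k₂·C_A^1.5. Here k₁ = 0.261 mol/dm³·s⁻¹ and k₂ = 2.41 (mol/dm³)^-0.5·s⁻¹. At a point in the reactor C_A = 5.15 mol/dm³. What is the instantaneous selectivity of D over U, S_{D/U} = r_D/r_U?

0.00927

S_{D/U} = r_D/r_U = (k₁)/(k₂·C_A^1.5) = (k₁/k₂)·C_A^-1.5.
= (0.261) / (2.41×5.150^1.5) = 0.2610/28.17 = 0.00927.
The undesired path is higher order in A, so low C_A (CSTR or dilute feed) favours D.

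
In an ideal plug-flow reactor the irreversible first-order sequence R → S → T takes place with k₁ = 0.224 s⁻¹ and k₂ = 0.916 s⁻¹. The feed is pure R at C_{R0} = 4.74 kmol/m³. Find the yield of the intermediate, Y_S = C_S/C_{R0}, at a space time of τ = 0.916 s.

For first-order series with pure R initially, C_S(τ) = k₁C_{R0}/(k₂−k₁)·(e^(−k₁τ) − e^(−k₂τ)).
e^(−k₁τ) = e^(−0.224×0.916) = e^(−0.2052) = 0.8145; e^(−k₂τ) = e^(−0.8391) = 0.4321.
C_S = 0.224×4.74/(0.916−0.224) × (0.8145−0.4321) = 1.534×0.3824 = 0.5867 kmol/m³.
Y_S = C_S/C_{R0} = 0.5867/4.74 = 0.124.

0.124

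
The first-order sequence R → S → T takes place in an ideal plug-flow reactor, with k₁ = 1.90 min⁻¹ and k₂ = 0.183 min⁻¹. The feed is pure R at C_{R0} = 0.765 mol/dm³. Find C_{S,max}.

0.596 mol/dm³

At the optimum, C_{S,max}/C_{R0} = (k₁/k₂)^[k₂/(k₂−k₁)].
= (1.90/0.183)^(0.183/(0.183−1.90)) = (10.38)^(-0.1066) = 0.7793.
C_{S,max} = 0.7793×0.765 = 0.596 mol/dm³.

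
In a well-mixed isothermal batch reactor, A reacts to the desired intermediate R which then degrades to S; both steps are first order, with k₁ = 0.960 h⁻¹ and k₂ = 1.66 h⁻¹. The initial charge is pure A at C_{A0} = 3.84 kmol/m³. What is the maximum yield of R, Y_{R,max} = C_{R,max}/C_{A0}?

Evaluating C_R at t_opt = ln(k₂/k₁)/(k₂−k₁) gives C_{R,max}/C_{A0} = (k₁/k₂)^[k₂/(k₂−k₁)].
= (0.960/1.66)^(1.66/(1.66−0.960)) = (0.5783)^(2.371) = 0.2729.

0.273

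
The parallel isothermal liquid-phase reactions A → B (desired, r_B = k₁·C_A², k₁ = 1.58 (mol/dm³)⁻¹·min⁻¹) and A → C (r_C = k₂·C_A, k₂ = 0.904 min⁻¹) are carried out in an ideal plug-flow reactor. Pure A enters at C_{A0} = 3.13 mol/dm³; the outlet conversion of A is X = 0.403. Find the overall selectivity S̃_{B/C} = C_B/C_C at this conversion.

4.29

C_A = C_{A0}(1−X) = 1.869 mol/dm³.
Along a PFR/batch, dC_C/dC_A = −r_C/(r_B+r_C) = −k₂/(k₂+k₁·C_A).
Integrating from C_{A0} to C_A: C_C = (0.904/1.58)·ln[(0.904+1.58·3.13)/(0.904+1.58·1.87)] = 0.5722·ln(5.849/3.856) = 0.2384 mol/dm³.
Then C_B = (C_{A0}−C_A) − C_C = 1.261 − 0.2384 = 1.023 mol/dm³.
S̃_{B/C} = C_B/C_C = 1.023/0.2384 = 4.29.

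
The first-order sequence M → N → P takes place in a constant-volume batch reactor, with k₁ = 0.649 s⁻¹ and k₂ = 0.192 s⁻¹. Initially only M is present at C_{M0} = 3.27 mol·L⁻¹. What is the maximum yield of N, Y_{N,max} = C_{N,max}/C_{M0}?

Evaluating C_N at t_opt = ln(k₂/k₁)/(k₂−k₁) gives C_{N,max}/C_{M0} = (k₁/k₂)^[k₂/(k₂−k₁)].
= (0.649/0.192)^(0.192/(0.192−0.649)) = (3.380)^(-0.4201) = 0.5995.

0.599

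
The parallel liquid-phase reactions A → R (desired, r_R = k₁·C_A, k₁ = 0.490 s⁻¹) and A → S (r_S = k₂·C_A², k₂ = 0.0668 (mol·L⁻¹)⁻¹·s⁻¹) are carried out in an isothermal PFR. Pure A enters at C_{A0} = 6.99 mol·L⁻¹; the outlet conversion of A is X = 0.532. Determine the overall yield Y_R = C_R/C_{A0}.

C_A = C_{A0}(1−X) = 3.271 mol·L⁻¹.
Along a PFR/batch, dC_R/dC_A = −r_R/(r_R+r_S) = −k₁/(k₁+k₂·C_A).
Integrating from C_{A0} to C_A: C_R = (0.490/0.0668)·ln[(0.490+0.0668·6.99)/(0.490+0.0668·3.27)] = 7.335·ln(0.9569/0.7085) = 2.205 mol·L⁻¹.
Y_R = C_R/C_{A0} = 2.205/6.99 = 0.315.

0.315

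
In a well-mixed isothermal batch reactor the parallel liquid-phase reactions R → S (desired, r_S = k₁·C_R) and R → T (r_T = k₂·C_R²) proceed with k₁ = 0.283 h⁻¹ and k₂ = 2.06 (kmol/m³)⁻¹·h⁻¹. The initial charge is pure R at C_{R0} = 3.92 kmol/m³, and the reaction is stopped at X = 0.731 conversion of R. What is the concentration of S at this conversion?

C_R = C_{R0}(1−X) = 1.054 kmol/m³.
Along a PFR/batch, dC_S/dC_R = −r_S/(r_S+r_T) = −k₁/(k₁+k₂·C_R).
Integrating from C_{R0} to C_R: C_S = (0.283/2.06)·ln[(0.283+2.06·3.92)/(0.283+2.06·1.05)] = 0.1374·ln(8.358/2.455) = 0.1683 kmol/m³.

0.168 kmol/m³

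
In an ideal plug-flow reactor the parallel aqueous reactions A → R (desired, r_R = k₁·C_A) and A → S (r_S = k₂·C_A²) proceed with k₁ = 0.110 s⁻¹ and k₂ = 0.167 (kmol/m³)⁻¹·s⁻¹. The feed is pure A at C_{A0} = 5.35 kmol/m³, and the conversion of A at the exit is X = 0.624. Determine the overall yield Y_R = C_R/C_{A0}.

0.0999

C_A = C_{A0}(1−X) = 2.012 kmol/m³.
Along a PFR/batch, dC_R/dC_A = −r_R/(r_R+r_S) = −k₁/(k₁+k₂·C_A).
Integrating from C_{A0} to C_A: C_R = (0.110/0.167)·ln[(0.110+0.167·5.35)/(0.110+0.167·2.01)] = 0.6587·ln(1.003/0.4459) = 0.5342 kmol/m³.
Y_R = C_R/C_{A0} = 0.5342/5.35 = 0.0999.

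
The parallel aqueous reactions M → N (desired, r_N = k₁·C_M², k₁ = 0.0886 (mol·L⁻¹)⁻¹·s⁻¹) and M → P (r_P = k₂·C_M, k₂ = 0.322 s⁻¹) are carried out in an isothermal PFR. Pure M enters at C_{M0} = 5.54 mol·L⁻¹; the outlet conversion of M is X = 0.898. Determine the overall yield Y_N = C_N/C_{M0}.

C_M = C_{M0}(1−X) = 0.5651 mol·L⁻¹.
Along a PFR/batch, dC_P/dC_M = −r_P/(r_N+r_P) = −k₂/(k₂+k₁·C_M).
Integrating from C_{M0} to C_M: C_P = (0.322/0.0886)·ln[(0.322+0.0886·5.54)/(0.322+0.0886·0.565)] = 3.634·ln(0.8128/0.3721) = 2.840 mol·L⁻¹.
Then C_N = (C_{M0}−C_M) − C_P = 4.975 − 2.840 = 2.135 mol·L⁻¹.
Y_N = C_N/C_{M0} = 2.135/5.54 = 0.385.

0.385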